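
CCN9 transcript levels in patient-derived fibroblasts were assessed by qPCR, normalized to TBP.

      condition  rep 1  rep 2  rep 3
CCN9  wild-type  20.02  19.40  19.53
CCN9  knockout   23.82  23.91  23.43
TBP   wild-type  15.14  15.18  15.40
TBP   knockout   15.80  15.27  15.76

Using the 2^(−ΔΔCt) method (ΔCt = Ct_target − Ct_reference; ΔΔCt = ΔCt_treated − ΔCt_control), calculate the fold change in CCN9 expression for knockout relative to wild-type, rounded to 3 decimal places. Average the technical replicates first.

Mean Ct: CCN9 wild-type 19.650; CCN9 knockout 23.720; TBP wild-type 15.240; TBP knockout 15.610
ΔCt(wild-type) = 19.650 − 15.240 = 4.410
ΔCt(knockout) = 23.720 − 15.610 = 8.110
ΔΔCt = 8.110 − 4.410 = 3.700
Fold change = 2^(−3.700) = 0.0769

0.077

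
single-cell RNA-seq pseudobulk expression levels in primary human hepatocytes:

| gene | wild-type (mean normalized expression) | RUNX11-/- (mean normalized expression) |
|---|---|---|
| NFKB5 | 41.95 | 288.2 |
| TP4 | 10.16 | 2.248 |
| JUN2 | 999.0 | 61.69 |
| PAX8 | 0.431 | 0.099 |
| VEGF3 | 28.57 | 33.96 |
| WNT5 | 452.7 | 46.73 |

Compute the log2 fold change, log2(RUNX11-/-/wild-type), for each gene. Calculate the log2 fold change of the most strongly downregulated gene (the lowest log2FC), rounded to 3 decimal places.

log2(288.2/41.95) = 2.780  (NFKB5)
log2(2.248/10.16) = -2.176  (TP4)
log2(61.69/999.0) = -4.017  (JUN2)
log2(0.099/0.431) = -2.122  (PAX8)
log2(33.96/28.57) = 0.249  (VEGF3)
log2(46.73/452.7) = -3.276  (WNT5)
JUN2 is most strongly downregulated.

-4.017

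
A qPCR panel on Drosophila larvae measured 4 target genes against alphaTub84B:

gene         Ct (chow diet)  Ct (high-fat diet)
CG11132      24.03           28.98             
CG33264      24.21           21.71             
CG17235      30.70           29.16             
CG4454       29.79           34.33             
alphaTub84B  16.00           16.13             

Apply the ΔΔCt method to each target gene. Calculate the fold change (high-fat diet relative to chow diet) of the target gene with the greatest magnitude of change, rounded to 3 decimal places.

0.035

CG11132: ΔΔCt = (28.98−16.13) − (24.03−16.00) = 12.85 − 8.03 = 4.82; fold change = 2^-4.82 = 0.035
CG33264: ΔΔCt = (21.71−16.13) − (24.21−16.00) = 5.58 − 8.21 = -2.63; fold change = 2^2.63 = 6.190
CG17235: ΔΔCt = (29.16−16.13) − (30.70−16.00) = 13.03 − 14.70 = -1.67; fold change = 2^1.67 = 3.182
CG4454: ΔΔCt = (34.33−16.13) − (29.79−16.00) = 18.20 − 13.79 = 4.41; fold change = 2^-4.41 = 0.047
CG11132 has the largest |ΔΔCt| = 4.82.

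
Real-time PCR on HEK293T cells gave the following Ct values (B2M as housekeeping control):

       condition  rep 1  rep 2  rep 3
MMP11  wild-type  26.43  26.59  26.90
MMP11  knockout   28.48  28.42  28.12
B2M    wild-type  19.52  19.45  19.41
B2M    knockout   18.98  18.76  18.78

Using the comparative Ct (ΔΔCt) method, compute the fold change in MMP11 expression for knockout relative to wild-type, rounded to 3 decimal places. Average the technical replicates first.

Mean Ct: MMP11 wild-type 26.640; MMP11 knockout 28.340; B2M wild-type 19.460; B2M knockout 18.840
ΔCt(wild-type) = 26.640 − 19.460 = 7.180
ΔCt(knockout) = 28.340 − 18.840 = 9.500
ΔΔCt = 9.500 − 7.180 = 2.320
Fold change = 2^(−2.320) = 0.2003

0.200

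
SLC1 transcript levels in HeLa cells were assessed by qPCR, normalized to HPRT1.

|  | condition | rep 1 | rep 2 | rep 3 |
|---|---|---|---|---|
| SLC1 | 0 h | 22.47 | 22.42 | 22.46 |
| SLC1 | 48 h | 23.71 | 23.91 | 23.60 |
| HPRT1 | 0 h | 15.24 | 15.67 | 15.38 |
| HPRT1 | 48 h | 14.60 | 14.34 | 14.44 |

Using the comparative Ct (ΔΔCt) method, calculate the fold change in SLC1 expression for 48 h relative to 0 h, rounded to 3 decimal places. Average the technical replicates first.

0.209

Mean Ct: SLC1 0 h 22.450; SLC1 48 h 23.740; HPRT1 0 h 15.430; HPRT1 48 h 14.460
ΔCt(0 h) = 22.450 − 15.430 = 7.020
ΔCt(48 h) = 23.740 − 14.460 = 9.280
ΔΔCt = 9.280 − 7.020 = 2.260
Fold change = 2^(−2.260) = 0.2088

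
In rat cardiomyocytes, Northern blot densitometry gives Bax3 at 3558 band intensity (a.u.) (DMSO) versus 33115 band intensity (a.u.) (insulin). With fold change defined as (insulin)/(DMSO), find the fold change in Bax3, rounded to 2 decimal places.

Fold change = 33115 / 3558 = 9.307
Bax3 is upregulated.

9.31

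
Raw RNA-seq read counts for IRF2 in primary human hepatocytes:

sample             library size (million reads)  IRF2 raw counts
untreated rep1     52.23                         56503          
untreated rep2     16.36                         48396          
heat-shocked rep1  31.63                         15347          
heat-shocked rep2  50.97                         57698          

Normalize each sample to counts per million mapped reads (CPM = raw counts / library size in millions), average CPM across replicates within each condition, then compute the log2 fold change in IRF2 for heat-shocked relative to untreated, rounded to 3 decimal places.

CPM(untreated rep1) = 56503 / 52.23 = 1081.8112
CPM(untreated rep2) = 48396 / 16.36 = 2958.1907
CPM(heat-shocked rep1) = 15347 / 31.63 = 485.2039
CPM(heat-shocked rep2) = 57698 / 50.97 = 1131.9992
mean CPM(untreated) = 2020.0010; mean CPM(heat-shocked) = 808.6016
Fold change = 808.6016 / 2020.0010 = 0.40030
log2(0.40030) = -1.3209

-1.321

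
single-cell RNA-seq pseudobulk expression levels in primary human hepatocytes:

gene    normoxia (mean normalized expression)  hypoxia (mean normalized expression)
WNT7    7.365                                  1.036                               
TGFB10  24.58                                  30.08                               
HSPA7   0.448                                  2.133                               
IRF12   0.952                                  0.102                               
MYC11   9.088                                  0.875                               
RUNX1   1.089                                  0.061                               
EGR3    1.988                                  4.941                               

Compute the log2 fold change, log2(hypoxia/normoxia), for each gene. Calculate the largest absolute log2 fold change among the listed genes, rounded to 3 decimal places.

4.158

log2(1.036/7.365) = -2.830  (WNT7)
log2(30.08/24.58) = 0.291  (TGFB10)
log2(2.133/0.448) = 2.251  (HSPA7)
log2(0.102/0.952) = -3.222  (IRF12)
log2(0.875/9.088) = -3.377  (MYC11)
log2(0.061/1.089) = -4.158  (RUNX1)
log2(4.941/1.988) = 1.313  (EGR3)
The largest magnitude belongs to RUNX1.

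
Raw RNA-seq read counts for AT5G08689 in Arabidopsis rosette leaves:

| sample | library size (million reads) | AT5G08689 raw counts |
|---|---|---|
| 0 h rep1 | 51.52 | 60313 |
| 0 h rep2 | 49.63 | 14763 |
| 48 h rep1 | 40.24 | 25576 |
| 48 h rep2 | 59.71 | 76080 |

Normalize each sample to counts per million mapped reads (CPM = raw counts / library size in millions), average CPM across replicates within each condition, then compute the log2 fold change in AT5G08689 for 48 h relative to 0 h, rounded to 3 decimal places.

0.379

CPM(0 h rep1) = 60313 / 51.52 = 1170.6716
CPM(0 h rep2) = 14763 / 49.63 = 297.4612
CPM(48 h rep1) = 25576 / 40.24 = 635.5865
CPM(48 h rep2) = 76080 / 59.71 = 1274.1584
mean CPM(0 h) = 734.0664; mean CPM(48 h) = 954.8725
Fold change = 954.8725 / 734.0664 = 1.30080
log2(1.30080) = 0.3794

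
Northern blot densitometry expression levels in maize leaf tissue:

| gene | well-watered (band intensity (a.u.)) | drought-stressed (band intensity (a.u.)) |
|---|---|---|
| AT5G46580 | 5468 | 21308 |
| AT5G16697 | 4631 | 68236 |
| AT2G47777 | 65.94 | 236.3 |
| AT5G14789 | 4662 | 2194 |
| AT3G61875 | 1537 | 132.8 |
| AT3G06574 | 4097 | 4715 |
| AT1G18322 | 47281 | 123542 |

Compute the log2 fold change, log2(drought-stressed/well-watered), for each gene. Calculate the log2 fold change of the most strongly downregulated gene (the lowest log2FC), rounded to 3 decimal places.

log2(21308/5468) = 1.962  (AT5G46580)
log2(68236/4631) = 3.881  (AT5G16697)
log2(236.3/65.94) = 1.841  (AT2G47777)
log2(2194/4662) = -1.087  (AT5G14789)
log2(132.8/1537) = -3.533  (AT3G61875)
log2(4715/4097) = 0.203  (AT3G06574)
log2(123542/47281) = 1.386  (AT1G18322)
AT3G61875 is most strongly downregulated.

-3.533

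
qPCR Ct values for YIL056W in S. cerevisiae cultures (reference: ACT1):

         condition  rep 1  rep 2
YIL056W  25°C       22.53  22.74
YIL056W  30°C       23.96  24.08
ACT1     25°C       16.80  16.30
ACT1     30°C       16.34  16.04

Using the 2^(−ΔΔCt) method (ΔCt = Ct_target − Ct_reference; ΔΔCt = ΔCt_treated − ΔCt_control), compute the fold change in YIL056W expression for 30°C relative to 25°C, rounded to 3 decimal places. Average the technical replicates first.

0.298

Mean Ct: YIL056W 25°C 22.635; YIL056W 30°C 24.020; ACT1 25°C 16.550; ACT1 30°C 16.190
ΔCt(25°C) = 22.635 − 16.550 = 6.085
ΔCt(30°C) = 24.020 − 16.190 = 7.830
ΔΔCt = 7.830 − 6.085 = 1.745
Fold change = 2^(−1.745) = 0.2983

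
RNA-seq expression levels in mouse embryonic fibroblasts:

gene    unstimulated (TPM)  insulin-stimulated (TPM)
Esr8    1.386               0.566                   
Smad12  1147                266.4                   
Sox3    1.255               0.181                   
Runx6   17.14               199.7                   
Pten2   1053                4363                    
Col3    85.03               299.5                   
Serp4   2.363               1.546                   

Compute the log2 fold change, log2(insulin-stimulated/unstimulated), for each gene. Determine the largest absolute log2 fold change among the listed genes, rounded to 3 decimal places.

log2(0.566/1.386) = -1.292  (Esr8)
log2(266.4/1147) = -2.106  (Smad12)
log2(0.181/1.255) = -2.794  (Sox3)
log2(199.7/17.14) = 3.542  (Runx6)
log2(4363/1053) = 2.051  (Pten2)
log2(299.5/85.03) = 1.817  (Col3)
log2(1.546/2.363) = -0.612  (Serp4)
The largest magnitude belongs to Runx6.

3.542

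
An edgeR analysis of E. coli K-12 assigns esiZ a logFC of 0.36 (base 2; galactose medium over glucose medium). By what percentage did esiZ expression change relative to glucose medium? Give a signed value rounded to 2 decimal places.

28.34%

Fold change = 2^(0.36) = 1.2834
Percent change = (FC − 1) × 100% = (1.2834 − 1) × 100 = 28.34%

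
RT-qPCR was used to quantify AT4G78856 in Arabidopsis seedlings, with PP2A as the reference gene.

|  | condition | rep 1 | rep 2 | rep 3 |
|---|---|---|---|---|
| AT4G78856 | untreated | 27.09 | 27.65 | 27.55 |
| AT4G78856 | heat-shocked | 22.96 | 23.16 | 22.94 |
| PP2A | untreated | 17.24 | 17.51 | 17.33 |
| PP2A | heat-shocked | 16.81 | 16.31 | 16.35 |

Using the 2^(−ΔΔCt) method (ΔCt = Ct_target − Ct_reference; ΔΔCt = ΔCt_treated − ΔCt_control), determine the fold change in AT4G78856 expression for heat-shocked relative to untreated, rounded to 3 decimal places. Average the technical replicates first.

11.632

Mean Ct: AT4G78856 untreated 27.430; AT4G78856 heat-shocked 23.020; PP2A untreated 17.360; PP2A heat-shocked 16.490
ΔCt(untreated) = 27.430 − 17.360 = 10.070
ΔCt(heat-shocked) = 23.020 − 16.490 = 6.530
ΔΔCt = 6.530 − 10.070 = -3.540
Fold change = 2^(−(-3.540)) = 2^3.540 = 11.6318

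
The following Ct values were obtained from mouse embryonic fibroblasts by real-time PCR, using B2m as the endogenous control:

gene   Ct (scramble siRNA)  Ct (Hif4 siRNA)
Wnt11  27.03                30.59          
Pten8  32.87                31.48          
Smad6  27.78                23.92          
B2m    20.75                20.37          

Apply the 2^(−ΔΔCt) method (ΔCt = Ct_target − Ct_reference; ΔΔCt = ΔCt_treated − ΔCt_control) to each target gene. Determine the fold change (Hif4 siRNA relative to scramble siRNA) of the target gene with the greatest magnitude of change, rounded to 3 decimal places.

Wnt11: ΔΔCt = (30.59−20.37) − (27.03−20.75) = 10.22 − 6.28 = 3.94; fold change = 2^-3.94 = 0.065
Pten8: ΔΔCt = (31.48−20.37) − (32.87−20.75) = 11.11 − 12.12 = -1.01; fold change = 2^1.01 = 2.014
Smad6: ΔΔCt = (23.92−20.37) − (27.78−20.75) = 3.55 − 7.03 = -3.48; fold change = 2^3.48 = 11.158
Wnt11 has the largest |ΔΔCt| = 3.94.

0.065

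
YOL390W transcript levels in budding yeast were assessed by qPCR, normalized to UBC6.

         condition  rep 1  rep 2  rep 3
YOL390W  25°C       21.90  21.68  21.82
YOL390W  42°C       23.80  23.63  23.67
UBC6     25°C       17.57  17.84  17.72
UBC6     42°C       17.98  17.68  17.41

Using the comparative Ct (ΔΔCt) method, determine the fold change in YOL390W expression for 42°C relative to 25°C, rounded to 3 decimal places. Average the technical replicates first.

0.264

Mean Ct: YOL390W 25°C 21.800; YOL390W 42°C 23.700; UBC6 25°C 17.710; UBC6 42°C 17.690
ΔCt(25°C) = 21.800 − 17.710 = 4.090
ΔCt(42°C) = 23.700 − 17.690 = 6.010
ΔΔCt = 6.010 − 4.090 = 1.920
Fold change = 2^(−1.920) = 0.2643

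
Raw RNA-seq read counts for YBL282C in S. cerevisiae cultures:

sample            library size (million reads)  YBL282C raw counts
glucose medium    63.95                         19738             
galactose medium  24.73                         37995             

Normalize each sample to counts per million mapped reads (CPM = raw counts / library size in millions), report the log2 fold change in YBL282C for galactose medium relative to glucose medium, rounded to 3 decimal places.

2.316

CPM(glucose medium) = 19738 / 63.95 = 308.6474
CPM(galactose medium) = 37995 / 24.73 = 1536.3930
Fold change = 1536.3930 / 308.6474 = 4.97783
log2(4.97783) = 2.3155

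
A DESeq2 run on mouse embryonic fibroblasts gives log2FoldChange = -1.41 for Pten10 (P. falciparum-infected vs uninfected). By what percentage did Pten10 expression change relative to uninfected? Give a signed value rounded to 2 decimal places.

-62.37%

Fold change = 2^(-1.41) = 0.3763
Percent change = (FC − 1) × 100% = (0.3763 − 1) × 100 = -62.37%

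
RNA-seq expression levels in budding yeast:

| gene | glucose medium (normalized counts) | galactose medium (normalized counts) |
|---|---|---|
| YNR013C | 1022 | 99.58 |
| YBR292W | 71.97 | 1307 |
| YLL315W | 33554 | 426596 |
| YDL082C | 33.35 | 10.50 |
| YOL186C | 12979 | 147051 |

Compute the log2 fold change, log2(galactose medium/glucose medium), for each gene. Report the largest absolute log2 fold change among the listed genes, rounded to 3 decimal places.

4.183

log2(99.58/1022) = -3.359  (YNR013C)
log2(1307/71.97) = 4.183  (YBR292W)
log2(426596/33554) = 3.668  (YLL315W)
log2(10.50/33.35) = -1.667  (YDL082C)
log2(147051/12979) = 3.502  (YOL186C)
The largest magnitude belongs to YBR292W.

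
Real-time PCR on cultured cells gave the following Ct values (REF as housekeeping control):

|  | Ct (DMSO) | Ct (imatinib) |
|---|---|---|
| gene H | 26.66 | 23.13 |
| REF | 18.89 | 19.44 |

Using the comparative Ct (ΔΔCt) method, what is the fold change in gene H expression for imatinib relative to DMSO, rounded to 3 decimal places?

ΔCt(DMSO) = 26.660 − 18.890 = 7.770
ΔCt(imatinib) = 23.130 − 19.440 = 3.690
ΔΔCt = 3.690 − 7.770 = -4.080
Fold change = 2^(−(-4.080)) = 2^4.080 = 16.9123

16.912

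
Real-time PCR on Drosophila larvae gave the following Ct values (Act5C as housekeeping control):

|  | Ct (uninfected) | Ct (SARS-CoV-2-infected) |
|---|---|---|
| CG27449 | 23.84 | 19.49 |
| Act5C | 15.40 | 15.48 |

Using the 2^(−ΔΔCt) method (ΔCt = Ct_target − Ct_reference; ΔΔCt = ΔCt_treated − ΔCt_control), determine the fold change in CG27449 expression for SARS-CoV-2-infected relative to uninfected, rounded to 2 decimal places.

ΔCt(uninfected) = 23.840 − 15.400 = 8.440
ΔCt(SARS-CoV-2-infected) = 19.490 − 15.480 = 4.010
ΔΔCt = 4.010 − 8.440 = -4.430
Fold change = 2^(−(-4.430)) = 2^4.430 = 21.556

21.56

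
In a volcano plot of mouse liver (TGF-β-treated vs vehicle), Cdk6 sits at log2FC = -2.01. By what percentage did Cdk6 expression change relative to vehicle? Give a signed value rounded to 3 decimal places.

Fold change = 2^(-2.01) = 0.2483
Percent change = (FC − 1) × 100% = (0.2483 − 1) × 100 = -75.173%

-75.173%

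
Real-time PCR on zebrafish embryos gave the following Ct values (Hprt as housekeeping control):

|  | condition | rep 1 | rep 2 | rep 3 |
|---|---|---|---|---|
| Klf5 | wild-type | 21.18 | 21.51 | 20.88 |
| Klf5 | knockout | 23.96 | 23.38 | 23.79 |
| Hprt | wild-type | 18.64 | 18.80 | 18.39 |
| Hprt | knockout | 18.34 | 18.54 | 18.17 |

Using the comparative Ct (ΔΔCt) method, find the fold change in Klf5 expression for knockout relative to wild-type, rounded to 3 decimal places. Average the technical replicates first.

0.146

Mean Ct: Klf5 wild-type 21.190; Klf5 knockout 23.710; Hprt wild-type 18.610; Hprt knockout 18.350
ΔCt(wild-type) = 21.190 − 18.610 = 2.580
ΔCt(knockout) = 23.710 − 18.350 = 5.360
ΔΔCt = 5.360 − 2.580 = 2.780
Fold change = 2^(−2.780) = 0.1456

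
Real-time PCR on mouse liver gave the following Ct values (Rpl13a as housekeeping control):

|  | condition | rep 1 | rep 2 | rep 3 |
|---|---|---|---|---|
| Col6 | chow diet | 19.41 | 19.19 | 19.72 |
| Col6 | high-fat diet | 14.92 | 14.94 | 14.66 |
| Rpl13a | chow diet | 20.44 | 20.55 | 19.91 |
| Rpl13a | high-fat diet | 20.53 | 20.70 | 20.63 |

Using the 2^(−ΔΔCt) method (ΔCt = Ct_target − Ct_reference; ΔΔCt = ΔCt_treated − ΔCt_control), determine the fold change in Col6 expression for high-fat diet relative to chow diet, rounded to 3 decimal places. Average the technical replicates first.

Mean Ct: Col6 chow diet 19.440; Col6 high-fat diet 14.840; Rpl13a chow diet 20.300; Rpl13a high-fat diet 20.620
ΔCt(chow diet) = 19.440 − 20.300 = -0.860
ΔCt(high-fat diet) = 14.840 − 20.620 = -5.780
ΔΔCt = -5.780 − (-0.860) = -4.920
Fold change = 2^(−(-4.920)) = 2^4.920 = 30.2738

30.274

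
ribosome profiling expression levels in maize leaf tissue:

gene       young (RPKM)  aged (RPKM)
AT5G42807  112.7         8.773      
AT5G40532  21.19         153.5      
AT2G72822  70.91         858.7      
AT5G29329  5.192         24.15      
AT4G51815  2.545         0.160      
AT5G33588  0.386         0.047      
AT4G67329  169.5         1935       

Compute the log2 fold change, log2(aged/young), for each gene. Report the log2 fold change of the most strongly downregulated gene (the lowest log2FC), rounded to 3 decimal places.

-3.992

log2(8.773/112.7) = -3.683  (AT5G42807)
log2(153.5/21.19) = 2.857  (AT5G40532)
log2(858.7/70.91) = 3.598  (AT2G72822)
log2(24.15/5.192) = 2.218  (AT5G29329)
log2(0.160/2.545) = -3.992  (AT4G51815)
log2(0.047/0.386) = -3.038  (AT5G33588)
log2(1935/169.5) = 3.513  (AT4G67329)
AT4G51815 is most strongly downregulated.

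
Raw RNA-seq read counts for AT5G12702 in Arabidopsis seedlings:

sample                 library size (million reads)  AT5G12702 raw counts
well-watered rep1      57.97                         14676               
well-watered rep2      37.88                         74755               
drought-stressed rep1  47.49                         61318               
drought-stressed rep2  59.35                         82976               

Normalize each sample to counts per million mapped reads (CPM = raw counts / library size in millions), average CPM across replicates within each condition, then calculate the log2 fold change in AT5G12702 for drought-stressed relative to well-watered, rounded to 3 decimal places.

CPM(well-watered rep1) = 14676 / 57.97 = 253.1654
CPM(well-watered rep2) = 74755 / 37.88 = 1973.4688
CPM(drought-stressed rep1) = 61318 / 47.49 = 1291.1771
CPM(drought-stressed rep2) = 82976 / 59.35 = 1398.0792
mean CPM(well-watered) = 1113.3171; mean CPM(drought-stressed) = 1344.6281
Fold change = 1344.6281 / 1113.3171 = 1.20777
log2(1.20777) = 0.2723

0.272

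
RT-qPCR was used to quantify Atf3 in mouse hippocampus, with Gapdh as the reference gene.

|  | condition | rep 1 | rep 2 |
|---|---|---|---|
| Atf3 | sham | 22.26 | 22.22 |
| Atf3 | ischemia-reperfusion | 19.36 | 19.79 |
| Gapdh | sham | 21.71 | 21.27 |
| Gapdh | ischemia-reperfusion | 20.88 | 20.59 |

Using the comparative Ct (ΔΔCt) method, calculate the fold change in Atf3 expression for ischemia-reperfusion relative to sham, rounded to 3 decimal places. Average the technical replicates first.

3.758

Mean Ct: Atf3 sham 22.240; Atf3 ischemia-reperfusion 19.575; Gapdh sham 21.490; Gapdh ischemia-reperfusion 20.735
ΔCt(sham) = 22.240 − 21.490 = 0.750
ΔCt(ischemia-reperfusion) = 19.575 − 20.735 = -1.160
ΔΔCt = -1.160 − 0.750 = -1.910
Fold change = 2^(−(-1.910)) = 2^1.910 = 3.7581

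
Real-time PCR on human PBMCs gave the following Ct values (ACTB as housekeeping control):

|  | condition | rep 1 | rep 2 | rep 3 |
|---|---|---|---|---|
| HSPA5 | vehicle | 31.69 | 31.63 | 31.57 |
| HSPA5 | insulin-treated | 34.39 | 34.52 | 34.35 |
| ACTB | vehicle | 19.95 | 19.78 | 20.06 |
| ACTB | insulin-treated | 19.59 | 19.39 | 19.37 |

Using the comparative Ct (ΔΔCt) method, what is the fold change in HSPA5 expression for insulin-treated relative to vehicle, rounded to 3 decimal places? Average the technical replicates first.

Mean Ct: HSPA5 vehicle 31.630; HSPA5 insulin-treated 34.420; ACTB vehicle 19.930; ACTB insulin-treated 19.450
ΔCt(vehicle) = 31.630 − 19.930 = 11.700
ΔCt(insulin-treated) = 34.420 − 19.450 = 14.970
ΔΔCt = 14.970 − 11.700 = 3.270
Fold change = 2^(−3.270) = 0.1037

0.104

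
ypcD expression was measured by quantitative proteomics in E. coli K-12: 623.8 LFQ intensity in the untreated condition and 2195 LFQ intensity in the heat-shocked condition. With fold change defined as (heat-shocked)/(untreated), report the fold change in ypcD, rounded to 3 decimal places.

Fold change = 2195 / 623.8 = 3.5188
ypcD is upregulated.

3.519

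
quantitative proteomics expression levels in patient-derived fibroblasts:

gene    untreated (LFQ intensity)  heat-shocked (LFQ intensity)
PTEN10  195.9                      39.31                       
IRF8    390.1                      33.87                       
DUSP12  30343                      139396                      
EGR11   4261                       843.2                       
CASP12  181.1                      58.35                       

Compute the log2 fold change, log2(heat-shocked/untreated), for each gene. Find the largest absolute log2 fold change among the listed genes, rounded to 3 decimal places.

3.526

log2(39.31/195.9) = -2.317  (PTEN10)
log2(33.87/390.1) = -3.526  (IRF8)
log2(139396/30343) = 2.200  (DUSP12)
log2(843.2/4261) = -2.337  (EGR11)
log2(58.35/181.1) = -1.634  (CASP12)
The largest magnitude belongs to IRF8.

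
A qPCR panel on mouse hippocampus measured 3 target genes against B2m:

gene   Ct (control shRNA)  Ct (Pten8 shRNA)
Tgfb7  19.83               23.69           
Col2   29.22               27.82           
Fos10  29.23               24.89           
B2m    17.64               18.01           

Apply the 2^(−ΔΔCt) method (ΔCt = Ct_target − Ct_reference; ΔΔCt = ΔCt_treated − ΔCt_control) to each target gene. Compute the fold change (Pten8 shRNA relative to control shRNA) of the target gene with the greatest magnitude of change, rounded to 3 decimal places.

26.173

Tgfb7: ΔΔCt = (23.69−18.01) − (19.83−17.64) = 5.68 − 2.19 = 3.49; fold change = 2^-3.49 = 0.089
Col2: ΔΔCt = (27.82−18.01) − (29.22−17.64) = 9.81 − 11.58 = -1.77; fold change = 2^1.77 = 3.411
Fos10: ΔΔCt = (24.89−18.01) − (29.23−17.64) = 6.88 − 11.59 = -4.71; fold change = 2^4.71 = 26.173
Fos10 has the largest |ΔΔCt| = 4.71.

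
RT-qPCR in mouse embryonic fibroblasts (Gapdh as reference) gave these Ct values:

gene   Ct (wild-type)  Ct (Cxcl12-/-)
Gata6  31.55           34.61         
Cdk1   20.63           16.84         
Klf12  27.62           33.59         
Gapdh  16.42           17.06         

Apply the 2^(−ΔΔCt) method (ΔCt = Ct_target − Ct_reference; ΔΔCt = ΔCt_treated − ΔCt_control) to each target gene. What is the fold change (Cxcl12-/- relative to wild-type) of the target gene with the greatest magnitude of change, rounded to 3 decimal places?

0.025

Gata6: ΔΔCt = (34.61−17.06) − (31.55−16.42) = 17.55 − 15.13 = 2.42; fold change = 2^-2.42 = 0.187
Cdk1: ΔΔCt = (16.84−17.06) − (20.63−16.42) = -0.22 − 4.21 = -4.43; fold change = 2^4.43 = 21.556
Klf12: ΔΔCt = (33.59−17.06) − (27.62−16.42) = 16.53 − 11.20 = 5.33; fold change = 2^-5.33 = 0.025
Klf12 has the largest |ΔΔCt| = 5.33.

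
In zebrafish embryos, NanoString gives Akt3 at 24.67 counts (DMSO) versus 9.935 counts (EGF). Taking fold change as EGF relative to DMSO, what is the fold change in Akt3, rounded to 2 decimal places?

Fold change = 9.935 / 24.67 = 0.403
Akt3 is downregulated.

0.40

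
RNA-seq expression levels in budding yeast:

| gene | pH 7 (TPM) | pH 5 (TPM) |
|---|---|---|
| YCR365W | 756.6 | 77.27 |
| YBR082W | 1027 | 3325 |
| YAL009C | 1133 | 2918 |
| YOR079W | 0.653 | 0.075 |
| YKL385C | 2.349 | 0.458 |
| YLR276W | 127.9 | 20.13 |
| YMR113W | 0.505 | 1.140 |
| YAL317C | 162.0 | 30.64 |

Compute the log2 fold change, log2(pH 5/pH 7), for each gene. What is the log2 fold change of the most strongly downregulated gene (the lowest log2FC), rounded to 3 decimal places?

log2(77.27/756.6) = -3.292  (YCR365W)
log2(3325/1027) = 1.695  (YBR082W)
log2(2918/1133) = 1.365  (YAL009C)
log2(0.075/0.653) = -3.122  (YOR079W)
log2(0.458/2.349) = -2.359  (YKL385C)
log2(20.13/127.9) = -2.668  (YLR276W)
log2(1.140/0.505) = 1.175  (YMR113W)
log2(30.64/162.0) = -2.403  (YAL317C)
YCR365W is most strongly downregulated.

-3.292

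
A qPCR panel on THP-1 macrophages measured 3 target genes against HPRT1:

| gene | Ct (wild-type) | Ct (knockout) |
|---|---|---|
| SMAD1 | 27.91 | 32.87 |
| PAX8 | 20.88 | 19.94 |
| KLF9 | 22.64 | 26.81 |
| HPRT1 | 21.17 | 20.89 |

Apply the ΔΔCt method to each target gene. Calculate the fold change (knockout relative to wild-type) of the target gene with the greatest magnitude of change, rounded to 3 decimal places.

0.026

SMAD1: ΔΔCt = (32.87−20.89) − (27.91−21.17) = 11.98 − 6.74 = 5.24; fold change = 2^-5.24 = 0.026
PAX8: ΔΔCt = (19.94−20.89) − (20.88−21.17) = -0.95 − (-0.29) = -0.66; fold change = 2^0.66 = 1.580
KLF9: ΔΔCt = (26.81−20.89) − (22.64−21.17) = 5.92 − 1.47 = 4.45; fold change = 2^-4.45 = 0.046
SMAD1 has the largest |ΔΔCt| = 5.24.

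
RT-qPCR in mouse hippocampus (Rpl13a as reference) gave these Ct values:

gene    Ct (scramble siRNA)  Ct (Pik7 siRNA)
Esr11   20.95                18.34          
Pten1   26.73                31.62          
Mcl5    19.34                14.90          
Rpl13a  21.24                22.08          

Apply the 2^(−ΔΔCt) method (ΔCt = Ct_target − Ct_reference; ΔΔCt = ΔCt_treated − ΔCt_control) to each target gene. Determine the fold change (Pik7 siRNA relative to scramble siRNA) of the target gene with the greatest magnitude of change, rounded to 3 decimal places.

Esr11: ΔΔCt = (18.34−22.08) − (20.95−21.24) = -3.74 − (-0.29) = -3.45; fold change = 2^3.45 = 10.928
Pten1: ΔΔCt = (31.62−22.08) − (26.73−21.24) = 9.54 − 5.49 = 4.05; fold change = 2^-4.05 = 0.060
Mcl5: ΔΔCt = (14.90−22.08) − (19.34−21.24) = -7.18 − (-1.90) = -5.28; fold change = 2^5.28 = 38.854
Mcl5 has the largest |ΔΔCt| = 5.28.

38.854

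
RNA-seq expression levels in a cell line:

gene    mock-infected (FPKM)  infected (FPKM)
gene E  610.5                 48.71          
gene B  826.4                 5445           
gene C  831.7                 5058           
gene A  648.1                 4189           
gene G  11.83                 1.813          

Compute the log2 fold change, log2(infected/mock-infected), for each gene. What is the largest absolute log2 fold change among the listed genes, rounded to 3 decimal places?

3.648

log2(48.71/610.5) = -3.648  (gene E)
log2(5445/826.4) = 2.720  (gene B)
log2(5058/831.7) = 2.604  (gene C)
log2(4189/648.1) = 2.692  (gene A)
log2(1.813/11.83) = -2.706  (gene G)
The largest magnitude belongs to gene E.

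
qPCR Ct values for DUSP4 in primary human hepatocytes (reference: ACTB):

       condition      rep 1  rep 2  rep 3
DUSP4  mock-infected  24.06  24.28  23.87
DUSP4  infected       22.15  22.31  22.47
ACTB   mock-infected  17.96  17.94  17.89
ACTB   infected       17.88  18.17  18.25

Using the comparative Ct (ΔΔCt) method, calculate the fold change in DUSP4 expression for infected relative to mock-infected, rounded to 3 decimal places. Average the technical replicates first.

Mean Ct: DUSP4 mock-infected 24.070; DUSP4 infected 22.310; ACTB mock-infected 17.930; ACTB infected 18.100
ΔCt(mock-infected) = 24.070 − 17.930 = 6.140
ΔCt(infected) = 22.310 − 18.100 = 4.210
ΔΔCt = 4.210 − 6.140 = -1.930
Fold change = 2^(−(-1.930)) = 2^1.930 = 3.8106

3.811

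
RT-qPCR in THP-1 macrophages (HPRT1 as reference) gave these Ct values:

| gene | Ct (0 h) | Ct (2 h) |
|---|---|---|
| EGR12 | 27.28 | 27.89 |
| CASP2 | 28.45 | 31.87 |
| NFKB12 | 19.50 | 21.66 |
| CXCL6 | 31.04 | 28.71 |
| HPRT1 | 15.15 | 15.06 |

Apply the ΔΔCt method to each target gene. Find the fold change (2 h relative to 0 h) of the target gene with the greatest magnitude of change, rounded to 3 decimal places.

0.088

EGR12: ΔΔCt = (27.89−15.06) − (27.28−15.15) = 12.83 − 12.13 = 0.70; fold change = 2^-0.70 = 0.616
CASP2: ΔΔCt = (31.87−15.06) − (28.45−15.15) = 16.81 − 13.30 = 3.51; fold change = 2^-3.51 = 0.088
NFKB12: ΔΔCt = (21.66−15.06) − (19.50−15.15) = 6.60 − 4.35 = 2.25; fold change = 2^-2.25 = 0.210
CXCL6: ΔΔCt = (28.71−15.06) − (31.04−15.15) = 13.65 − 15.89 = -2.24; fold change = 2^2.24 = 4.724
CASP2 has the largest |ΔΔCt| = 3.51.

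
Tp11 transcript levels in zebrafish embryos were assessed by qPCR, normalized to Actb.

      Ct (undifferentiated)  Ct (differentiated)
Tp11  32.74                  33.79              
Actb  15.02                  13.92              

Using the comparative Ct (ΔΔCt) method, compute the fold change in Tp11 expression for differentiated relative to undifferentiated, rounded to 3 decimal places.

ΔCt(undifferentiated) = 32.740 − 15.020 = 17.720
ΔCt(differentiated) = 33.790 − 13.920 = 19.870
ΔΔCt = 19.870 − 17.720 = 2.150
Fold change = 2^(−2.150) = 0.2253

0.225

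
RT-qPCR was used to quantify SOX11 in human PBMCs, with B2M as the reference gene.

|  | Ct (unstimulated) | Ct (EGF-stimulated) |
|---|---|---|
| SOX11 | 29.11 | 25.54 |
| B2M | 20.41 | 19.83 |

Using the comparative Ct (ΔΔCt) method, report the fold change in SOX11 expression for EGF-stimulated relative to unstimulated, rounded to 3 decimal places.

7.945

ΔCt(unstimulated) = 29.110 − 20.410 = 8.700
ΔCt(EGF-stimulated) = 25.540 − 19.830 = 5.710
ΔΔCt = 5.710 − 8.700 = -2.990
Fold change = 2^(−(-2.990)) = 2^2.990 = 7.9447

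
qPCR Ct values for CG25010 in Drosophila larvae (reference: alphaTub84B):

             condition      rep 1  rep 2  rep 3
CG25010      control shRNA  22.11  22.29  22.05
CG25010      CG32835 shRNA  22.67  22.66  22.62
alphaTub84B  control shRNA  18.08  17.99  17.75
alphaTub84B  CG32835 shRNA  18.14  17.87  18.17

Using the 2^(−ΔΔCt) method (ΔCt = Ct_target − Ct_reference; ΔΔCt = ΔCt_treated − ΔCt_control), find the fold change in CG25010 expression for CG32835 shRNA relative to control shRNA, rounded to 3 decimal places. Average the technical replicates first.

Mean Ct: CG25010 control shRNA 22.150; CG25010 CG32835 shRNA 22.650; alphaTub84B control shRNA 17.940; alphaTub84B CG32835 shRNA 18.060
ΔCt(control shRNA) = 22.150 − 17.940 = 4.210
ΔCt(CG32835 shRNA) = 22.650 − 18.060 = 4.590
ΔΔCt = 4.590 − 4.210 = 0.380
Fold change = 2^(−0.380) = 0.7684

0.768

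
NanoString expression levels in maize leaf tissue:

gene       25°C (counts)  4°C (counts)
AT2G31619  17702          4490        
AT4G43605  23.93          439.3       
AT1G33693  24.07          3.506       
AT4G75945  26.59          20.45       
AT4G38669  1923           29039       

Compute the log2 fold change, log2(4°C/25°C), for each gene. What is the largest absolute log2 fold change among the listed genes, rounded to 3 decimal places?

4.198

log2(4490/17702) = -1.979  (AT2G31619)
log2(439.3/23.93) = 4.198  (AT4G43605)
log2(3.506/24.07) = -2.779  (AT1G33693)
log2(20.45/26.59) = -0.379  (AT4G75945)
log2(29039/1923) = 3.917  (AT4G38669)
The largest magnitude belongs to AT4G43605.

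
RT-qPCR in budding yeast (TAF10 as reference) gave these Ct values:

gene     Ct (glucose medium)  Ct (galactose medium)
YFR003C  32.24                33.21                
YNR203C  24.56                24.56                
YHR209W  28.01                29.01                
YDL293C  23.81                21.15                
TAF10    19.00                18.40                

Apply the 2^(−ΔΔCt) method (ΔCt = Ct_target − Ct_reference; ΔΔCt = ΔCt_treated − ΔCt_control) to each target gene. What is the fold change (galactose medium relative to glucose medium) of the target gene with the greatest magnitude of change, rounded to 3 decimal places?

YFR003C: ΔΔCt = (33.21−18.40) − (32.24−19.00) = 14.81 − 13.24 = 1.57; fold change = 2^-1.57 = 0.337
YNR203C: ΔΔCt = (24.56−18.40) − (24.56−19.00) = 6.16 − 5.56 = 0.60; fold change = 2^-0.60 = 0.660
YHR209W: ΔΔCt = (29.01−18.40) − (28.01−19.00) = 10.61 − 9.01 = 1.60; fold change = 2^-1.60 = 0.330
YDL293C: ΔΔCt = (21.15−18.40) − (23.81−19.00) = 2.75 − 4.81 = -2.06; fold change = 2^2.06 = 4.170
YDL293C has the largest |ΔΔCt| = 2.06.

4.170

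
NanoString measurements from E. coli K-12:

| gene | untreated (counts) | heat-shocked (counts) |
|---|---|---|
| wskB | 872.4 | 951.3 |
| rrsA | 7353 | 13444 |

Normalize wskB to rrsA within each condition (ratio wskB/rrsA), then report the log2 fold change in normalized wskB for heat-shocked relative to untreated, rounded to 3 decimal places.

-0.746

wskB/rrsA (untreated) = 872.4 / 7353 = 0.11865
wskB/rrsA (heat-shocked) = 951.3 / 13444 = 0.07076
Fold change = 0.07076 / 0.11865 = 0.5964
log2(0.5964) = -0.7456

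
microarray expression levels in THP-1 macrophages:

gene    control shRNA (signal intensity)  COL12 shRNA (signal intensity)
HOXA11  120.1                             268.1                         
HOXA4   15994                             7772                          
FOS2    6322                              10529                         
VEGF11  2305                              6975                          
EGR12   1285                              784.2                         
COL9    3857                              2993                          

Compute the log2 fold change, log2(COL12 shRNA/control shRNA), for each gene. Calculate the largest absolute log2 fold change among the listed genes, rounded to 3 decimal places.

1.597

log2(268.1/120.1) = 1.159  (HOXA11)
log2(7772/15994) = -1.041  (HOXA4)
log2(10529/6322) = 0.736  (FOS2)
log2(6975/2305) = 1.597  (VEGF11)
log2(784.2/1285) = -0.712  (EGR12)
log2(2993/3857) = -0.366  (COL9)
The largest magnitude belongs to VEGF11.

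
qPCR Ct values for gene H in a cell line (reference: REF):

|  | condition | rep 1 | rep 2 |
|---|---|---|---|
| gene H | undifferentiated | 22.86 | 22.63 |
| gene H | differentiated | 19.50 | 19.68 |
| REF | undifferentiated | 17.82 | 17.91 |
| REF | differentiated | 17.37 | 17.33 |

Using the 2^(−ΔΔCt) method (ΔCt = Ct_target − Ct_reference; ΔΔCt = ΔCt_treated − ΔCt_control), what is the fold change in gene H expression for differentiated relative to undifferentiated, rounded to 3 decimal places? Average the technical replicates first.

6.233

Mean Ct: gene H undifferentiated 22.745; gene H differentiated 19.590; REF undifferentiated 17.865; REF differentiated 17.350
ΔCt(undifferentiated) = 22.745 − 17.865 = 4.880
ΔCt(differentiated) = 19.590 − 17.350 = 2.240
ΔΔCt = 2.240 − 4.880 = -2.640
Fold change = 2^(−(-2.640)) = 2^2.640 = 6.2333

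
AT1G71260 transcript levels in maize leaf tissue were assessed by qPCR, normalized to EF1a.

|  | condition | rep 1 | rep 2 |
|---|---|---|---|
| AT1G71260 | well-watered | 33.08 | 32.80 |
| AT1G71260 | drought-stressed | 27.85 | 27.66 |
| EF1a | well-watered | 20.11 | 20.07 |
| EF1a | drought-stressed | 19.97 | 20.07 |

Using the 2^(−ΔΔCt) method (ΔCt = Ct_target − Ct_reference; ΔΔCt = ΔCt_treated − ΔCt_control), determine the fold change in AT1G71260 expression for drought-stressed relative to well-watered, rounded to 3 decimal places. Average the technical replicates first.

Mean Ct: AT1G71260 well-watered 32.940; AT1G71260 drought-stressed 27.755; EF1a well-watered 20.090; EF1a drought-stressed 20.020
ΔCt(well-watered) = 32.940 − 20.090 = 12.850
ΔCt(drought-stressed) = 27.755 − 20.020 = 7.735
ΔΔCt = 7.735 − 12.850 = -5.115
Fold change = 2^(−(-5.115)) = 2^5.115 = 34.6552

34.655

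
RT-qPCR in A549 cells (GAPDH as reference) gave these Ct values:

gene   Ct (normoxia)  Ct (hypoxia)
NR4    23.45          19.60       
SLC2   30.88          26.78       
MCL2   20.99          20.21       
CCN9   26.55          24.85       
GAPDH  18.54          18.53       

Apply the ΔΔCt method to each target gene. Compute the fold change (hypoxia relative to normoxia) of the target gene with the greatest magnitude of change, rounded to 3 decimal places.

17.030

NR4: ΔΔCt = (19.60−18.53) − (23.45−18.54) = 1.07 − 4.91 = -3.84; fold change = 2^3.84 = 14.320
SLC2: ΔΔCt = (26.78−18.53) − (30.88−18.54) = 8.25 − 12.34 = -4.09; fold change = 2^4.09 = 17.030
MCL2: ΔΔCt = (20.21−18.53) − (20.99−18.54) = 1.68 − 2.45 = -0.77; fold change = 2^0.77 = 1.705
CCN9: ΔΔCt = (24.85−18.53) − (26.55−18.54) = 6.32 − 8.01 = -1.69; fold change = 2^1.69 = 3.227
SLC2 has the largest |ΔΔCt| = 4.09.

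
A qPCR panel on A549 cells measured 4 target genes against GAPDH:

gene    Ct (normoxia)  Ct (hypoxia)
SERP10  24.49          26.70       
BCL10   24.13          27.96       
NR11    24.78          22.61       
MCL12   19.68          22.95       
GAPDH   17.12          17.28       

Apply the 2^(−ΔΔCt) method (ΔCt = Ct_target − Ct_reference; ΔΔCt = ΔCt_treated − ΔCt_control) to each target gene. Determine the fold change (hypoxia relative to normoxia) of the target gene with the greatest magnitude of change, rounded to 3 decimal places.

0.079

SERP10: ΔΔCt = (26.70−17.28) − (24.49−17.12) = 9.42 − 7.37 = 2.05; fold change = 2^-2.05 = 0.241
BCL10: ΔΔCt = (27.96−17.28) − (24.13−17.12) = 10.68 − 7.01 = 3.67; fold change = 2^-3.67 = 0.079
NR11: ΔΔCt = (22.61−17.28) − (24.78−17.12) = 5.33 − 7.66 = -2.33; fold change = 2^2.33 = 5.028
MCL12: ΔΔCt = (22.95−17.28) − (19.68−17.12) = 5.67 − 2.56 = 3.11; fold change = 2^-3.11 = 0.116
BCL10 has the largest |ΔΔCt| = 3.67.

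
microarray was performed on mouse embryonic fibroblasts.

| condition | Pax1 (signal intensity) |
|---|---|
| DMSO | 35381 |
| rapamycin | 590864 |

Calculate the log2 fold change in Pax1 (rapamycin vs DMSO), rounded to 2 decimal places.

Fold change = 590864 / 35381 = 16.7000
log2(16.7000) = 4.062

4.06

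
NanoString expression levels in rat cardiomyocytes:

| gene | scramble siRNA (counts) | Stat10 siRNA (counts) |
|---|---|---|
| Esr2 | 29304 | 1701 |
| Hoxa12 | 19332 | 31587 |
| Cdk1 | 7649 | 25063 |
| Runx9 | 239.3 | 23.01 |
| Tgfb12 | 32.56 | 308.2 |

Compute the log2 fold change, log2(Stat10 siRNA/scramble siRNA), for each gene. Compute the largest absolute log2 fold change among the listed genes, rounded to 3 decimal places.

log2(1701/29304) = -4.107  (Esr2)
log2(31587/19332) = 0.708  (Hoxa12)
log2(25063/7649) = 1.712  (Cdk1)
log2(23.01/239.3) = -3.378  (Runx9)
log2(308.2/32.56) = 3.243  (Tgfb12)
The largest magnitude belongs to Esr2.

4.107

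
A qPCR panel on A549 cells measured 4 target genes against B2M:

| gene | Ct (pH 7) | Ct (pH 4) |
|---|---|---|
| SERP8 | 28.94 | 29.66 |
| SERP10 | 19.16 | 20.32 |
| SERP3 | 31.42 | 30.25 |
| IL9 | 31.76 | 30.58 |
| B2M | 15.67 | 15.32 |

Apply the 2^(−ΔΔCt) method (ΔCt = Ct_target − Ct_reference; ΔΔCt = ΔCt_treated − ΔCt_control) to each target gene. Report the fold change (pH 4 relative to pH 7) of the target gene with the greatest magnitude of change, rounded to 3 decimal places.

SERP8: ΔΔCt = (29.66−15.32) − (28.94−15.67) = 14.34 − 13.27 = 1.07; fold change = 2^-1.07 = 0.476
SERP10: ΔΔCt = (20.32−15.32) − (19.16−15.67) = 5.00 − 3.49 = 1.51; fold change = 2^-1.51 = 0.351
SERP3: ΔΔCt = (30.25−15.32) − (31.42−15.67) = 14.93 − 15.75 = -0.82; fold change = 2^0.82 = 1.765
IL9: ΔΔCt = (30.58−15.32) − (31.76−15.67) = 15.26 − 16.09 = -0.83; fold change = 2^0.83 = 1.778
SERP10 has the largest |ΔΔCt| = 1.51.

0.351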